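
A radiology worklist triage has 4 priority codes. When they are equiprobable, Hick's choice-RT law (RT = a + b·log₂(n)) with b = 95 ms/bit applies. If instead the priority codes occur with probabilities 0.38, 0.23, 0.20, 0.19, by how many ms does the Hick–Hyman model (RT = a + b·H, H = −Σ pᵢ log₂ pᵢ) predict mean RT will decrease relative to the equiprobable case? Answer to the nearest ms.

The RT saving is b·ΔH. Equiprobable H₀ = log₂(4) = 2.0000 bits; with the given probabilities H = 1.9377 bits.
b·(H₀ − H) = 95 × (2.0000 − 1.9377) = 5.92 ms.

6 ms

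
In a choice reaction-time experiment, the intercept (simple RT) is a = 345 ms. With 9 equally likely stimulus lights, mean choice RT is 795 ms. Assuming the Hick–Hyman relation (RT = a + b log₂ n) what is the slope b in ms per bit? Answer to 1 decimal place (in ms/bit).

b = (795 − 345) / log₂(9) = 450 / 3.1699 = 141.959 ms/bit.

142.0 ms/bit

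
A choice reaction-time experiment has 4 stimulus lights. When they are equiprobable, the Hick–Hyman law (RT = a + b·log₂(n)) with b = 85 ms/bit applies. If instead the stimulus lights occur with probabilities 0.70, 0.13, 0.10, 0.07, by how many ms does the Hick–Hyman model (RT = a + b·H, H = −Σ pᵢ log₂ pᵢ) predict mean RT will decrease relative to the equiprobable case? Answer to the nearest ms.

56 ms

Equiprobable entropy H₀ = log₂ 4 = 2.0000 bits.
Skewed entropy H = −Σ pᵢ log₂ pᵢ = 1.3436 bits.
ΔRT = b·(H₀ − H) = 85 × 0.6564 = 55.79 ms.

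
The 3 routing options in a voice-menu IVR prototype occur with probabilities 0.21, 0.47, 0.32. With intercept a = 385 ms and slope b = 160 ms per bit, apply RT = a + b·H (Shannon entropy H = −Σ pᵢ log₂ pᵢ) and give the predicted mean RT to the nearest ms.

627 ms

H = 0.21·log₂(1/0.21) + 0.47·log₂(1/0.47) + 0.32·log₂(1/0.32) = 1.5108 bits.
RT = 385 + 160 × 1.5108 = 626.73 ms.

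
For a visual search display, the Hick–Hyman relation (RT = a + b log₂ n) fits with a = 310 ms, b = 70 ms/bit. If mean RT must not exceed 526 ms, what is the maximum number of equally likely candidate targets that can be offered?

Information budget: (526 − 310)/70 = 3.0857 bits, so n ≤ 2^3.0857 = 8.490 → at most 8.

8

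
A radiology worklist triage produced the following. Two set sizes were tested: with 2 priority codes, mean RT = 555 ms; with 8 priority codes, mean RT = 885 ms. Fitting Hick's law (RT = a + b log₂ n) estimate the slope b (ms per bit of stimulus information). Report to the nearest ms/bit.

The slope on a log₂ axis is (885 − 555) / (3 − 1) = 165 ms/bit.

165 ms/bit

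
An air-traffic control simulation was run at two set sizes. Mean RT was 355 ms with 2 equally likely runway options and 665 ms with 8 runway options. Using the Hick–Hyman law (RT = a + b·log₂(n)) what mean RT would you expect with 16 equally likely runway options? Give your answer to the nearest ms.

820 ms

RT is linear in log₂ n, so two points fix the line:
  b = (665 − 355) / (log₂ 8 − log₂ 2) = 310 / (3 − 1) = 155 ms/bit
  a = 355 − 155 × 1 = 200 ms
Then RT(16) = 200 + 155 × log₂ 16 = 200 + 155 × 4 ≈ 820.000 ms.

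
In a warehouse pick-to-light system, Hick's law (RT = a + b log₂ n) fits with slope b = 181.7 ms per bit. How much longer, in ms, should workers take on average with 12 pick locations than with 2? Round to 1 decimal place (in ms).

469.7 ms

Only the slope matters, since a is common to both: ΔRT = b·log₂(n₂/n₁).
log₂(12) − log₂(2) = 3.5850 − 1 = 2.5850.
ΔRT = 181.7 × 2.5850 = 469.688 ms.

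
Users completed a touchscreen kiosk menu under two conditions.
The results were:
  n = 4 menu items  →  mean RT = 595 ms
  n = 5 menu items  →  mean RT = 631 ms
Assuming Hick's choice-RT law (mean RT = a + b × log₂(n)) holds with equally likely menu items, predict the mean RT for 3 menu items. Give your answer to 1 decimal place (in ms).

Solve the two-equation system in a and b:
  b = (631 − 595) / (log₂ 5 − log₂ 4) = 36 / (2.3219 − 2) = 111.826 ms/bit
  a = 595 − 111.826 × 2 = 371.348 ms
Then RT(3) = 371.348 + 111.826 × log₂ 3 = 371.348 + 111.826 × 1.5850 ≈ 548.588 ms.

548.6 ms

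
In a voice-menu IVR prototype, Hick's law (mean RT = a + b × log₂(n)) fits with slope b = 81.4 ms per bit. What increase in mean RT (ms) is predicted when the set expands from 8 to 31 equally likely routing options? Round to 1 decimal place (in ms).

159.1 ms

Only the slope matters, since a is common to both: ΔRT = b·log₂(n₂/n₁).
log₂(31) − log₂(8) = 4.9542 − 3 = 1.9542.
ΔRT = 81.4 × 1.9542 = 159.072 ms.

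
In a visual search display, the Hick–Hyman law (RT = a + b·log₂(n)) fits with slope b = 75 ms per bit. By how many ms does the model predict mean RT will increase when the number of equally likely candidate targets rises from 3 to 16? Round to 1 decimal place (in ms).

The intercept a cancels: ΔRT = b·(log₂ n₂ − log₂ n₁) = b·log₂(n₂/n₁).
log₂(16) − log₂(3) = 4 − 1.5850 = 2.4150.
ΔRT = 75 × 2.4150 = 181.128 ms.

181.1 ms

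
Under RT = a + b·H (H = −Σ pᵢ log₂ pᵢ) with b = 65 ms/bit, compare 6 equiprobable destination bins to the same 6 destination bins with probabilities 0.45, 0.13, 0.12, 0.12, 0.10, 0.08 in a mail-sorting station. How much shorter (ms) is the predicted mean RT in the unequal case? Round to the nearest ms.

The RT saving is b·ΔH. Equiprobable H₀ = log₂(6) = 2.5850 bits; with the given probabilities H = 2.2589 bits.
b·(H₀ − H) = 65 × (2.5850 − 2.2589) = 21.20 ms.

21 ms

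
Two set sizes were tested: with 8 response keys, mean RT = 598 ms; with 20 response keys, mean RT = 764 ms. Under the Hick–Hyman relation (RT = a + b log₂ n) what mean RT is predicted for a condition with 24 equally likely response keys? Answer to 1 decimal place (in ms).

Fit slope and intercept:
  b = (764 − 598) / (log₂ 20 − log₂ 8) = 166 / (4.3219 − 3) = 125.574 ms/bit
  a = 598 − 125.574 × 3 = 221.278 ms
Then RT(24) = 221.278 + 125.574 × log₂ 24 = 221.278 + 125.574 × 4.5850 ≈ 797.030 ms.

797.0 ms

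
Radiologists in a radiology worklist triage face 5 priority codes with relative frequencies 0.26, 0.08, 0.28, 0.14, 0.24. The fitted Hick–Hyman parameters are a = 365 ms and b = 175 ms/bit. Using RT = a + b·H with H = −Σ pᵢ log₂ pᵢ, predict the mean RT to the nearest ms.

750 ms

H = 0.26·log₂(1/0.26) + 0.08·log₂(1/0.08) + 0.28·log₂(1/0.28) + 0.14·log₂(1/0.14) + 0.24·log₂(1/0.24) = 2.2023 bits.
RT = 365 + 175 × 2.2023 = 750.40 ms.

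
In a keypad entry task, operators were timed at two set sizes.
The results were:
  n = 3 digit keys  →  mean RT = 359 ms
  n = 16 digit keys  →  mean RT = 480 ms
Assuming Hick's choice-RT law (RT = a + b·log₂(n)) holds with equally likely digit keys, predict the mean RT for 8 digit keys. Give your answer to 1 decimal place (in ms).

Fit slope and intercept:
  b = (480 − 359) / (log₂ 16 − log₂ 3) = 121 / (4 − 1.5850) = 50.103 ms/bit
  a = 359 − 50.103 × 1.5850 = 279.589 ms
Then RT(8) = 279.589 + 50.103 × log₂ 8 = 279.589 + 50.103 × 3 ≈ 429.897 ms.

429.9 ms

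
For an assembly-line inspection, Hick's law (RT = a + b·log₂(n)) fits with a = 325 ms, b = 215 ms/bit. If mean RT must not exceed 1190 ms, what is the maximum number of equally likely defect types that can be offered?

Information budget: (1190 − 325)/215 = 4.0233 bits, so n ≤ 2^4.0233 = 16.260 → at most 16.

16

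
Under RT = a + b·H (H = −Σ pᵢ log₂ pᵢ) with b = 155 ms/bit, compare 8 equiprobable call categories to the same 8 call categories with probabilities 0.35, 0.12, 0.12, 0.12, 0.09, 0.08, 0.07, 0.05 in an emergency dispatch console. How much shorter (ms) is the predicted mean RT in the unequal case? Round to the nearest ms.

The RT saving is b·ΔH. Equiprobable H₀ = log₂(8) = 3.0000 bits; with the given probabilities H = 2.7201 bits.
b·(H₀ − H) = 155 × (3.0000 − 2.7201) = 43.38 ms.

43 ms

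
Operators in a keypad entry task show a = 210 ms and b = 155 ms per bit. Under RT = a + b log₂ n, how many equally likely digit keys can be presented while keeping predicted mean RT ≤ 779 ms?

Information budget: (779 − 210)/155 = 3.6710 bits, so n ≤ 2^3.6710 = 12.737 → at most 12.

12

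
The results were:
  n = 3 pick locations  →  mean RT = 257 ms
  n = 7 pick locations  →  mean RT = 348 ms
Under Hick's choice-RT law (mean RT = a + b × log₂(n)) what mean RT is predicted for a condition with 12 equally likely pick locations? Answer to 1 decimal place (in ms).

With log₂ n on the abscissa the relation is linear; from the two conditions:
  b = (348 − 257) / (log₂ 7 − log₂ 3) = 91 / (2.8074 − 1.5850) = 74.444 ms/bit
  a = 257 − 74.444 × 1.5850 = 139.009 ms
Then RT(12) = 139.009 + 74.444 × log₂ 12 = 139.009 + 74.444 × 3.5850 ≈ 405.888 ms.

405.9 ms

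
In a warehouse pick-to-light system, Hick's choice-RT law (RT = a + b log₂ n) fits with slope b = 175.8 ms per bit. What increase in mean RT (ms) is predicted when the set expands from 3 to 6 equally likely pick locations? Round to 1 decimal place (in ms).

The intercept a cancels: ΔRT = b·(log₂ n₂ − log₂ n₁) = b·log₂(n₂/n₁).
log₂(6) − log₂(3) = log₂(6/3) = log₂(2) = 1.
ΔRT = 175.8 × 1.0000 = 175.800 ms.

175.8 ms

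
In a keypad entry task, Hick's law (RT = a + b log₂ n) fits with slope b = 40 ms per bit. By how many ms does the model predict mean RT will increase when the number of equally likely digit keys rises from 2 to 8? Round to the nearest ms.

The intercept a cancels: ΔRT = b·(log₂ n₂ − log₂ n₁) = b·log₂(n₂/n₁).
log₂(8) − log₂(2) = log₂(8/2) = log₂(4) = 2.
ΔRT = 40 × 2.0000 = 80.000 ms.

80 ms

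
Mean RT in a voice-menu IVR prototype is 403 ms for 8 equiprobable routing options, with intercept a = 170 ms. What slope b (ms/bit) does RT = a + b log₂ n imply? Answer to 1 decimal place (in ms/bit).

77.7 ms/bit

log₂(8) = 3 bits.
b = (RT − a)/log₂ n = (403 − 170) / 3 = 77.667 ms/bit.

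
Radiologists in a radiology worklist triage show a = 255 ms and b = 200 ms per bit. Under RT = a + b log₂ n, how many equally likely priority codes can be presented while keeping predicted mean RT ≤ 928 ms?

200·log₂ n ≤ 928 − 255 = 673, giving log₂ n ≤ 3.3650 and n ≤ 10.303. The largest whole number is 10.

10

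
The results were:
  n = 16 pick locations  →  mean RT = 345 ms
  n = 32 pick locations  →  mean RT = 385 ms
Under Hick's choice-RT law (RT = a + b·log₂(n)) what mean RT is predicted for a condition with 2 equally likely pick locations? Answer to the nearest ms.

With log₂ n on the abscissa the relation is linear; from the two conditions:
  b = (385 − 345) / (log₂ 32 − log₂ 16) = 40 / (5 − 4) = 40 ms/bit
  a = 345 − 40 × 4 = 185 ms
Then RT(2) = 185 + 40 × log₂ 2 = 185 + 40 × 1 ≈ 225.000 ms.

225 ms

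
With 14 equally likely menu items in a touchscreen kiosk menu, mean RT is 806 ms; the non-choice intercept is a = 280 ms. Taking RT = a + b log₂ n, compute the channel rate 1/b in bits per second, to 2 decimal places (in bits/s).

7.24 bits/s

b = (806 − 280)/log₂ 14 = 526/3.8074 = 138.154 ms per bit = 0.13815 s/bit; the reciprocal is 7.238 bits/s.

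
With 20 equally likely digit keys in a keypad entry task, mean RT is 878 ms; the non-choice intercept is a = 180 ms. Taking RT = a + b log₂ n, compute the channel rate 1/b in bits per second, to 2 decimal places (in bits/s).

6.19 bits/s

b = (878 − 180)/log₂ 20 = 698/4.3219 = 161.502 ms per bit = 0.16150 s/bit; the reciprocal is 6.192 bits/s.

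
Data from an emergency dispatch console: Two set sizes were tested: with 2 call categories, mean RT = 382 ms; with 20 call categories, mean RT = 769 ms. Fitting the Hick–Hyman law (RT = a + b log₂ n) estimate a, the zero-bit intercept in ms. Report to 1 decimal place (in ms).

265.5 ms

b = (RT₂ − RT₁)/(log₂ n₂ − log₂ n₁) = (769 − 382)/(4.3219 − 1) = 116.499 ms/bit.
Intercept: a = 382 − 116.499·log₂(2) = 265.501 ms.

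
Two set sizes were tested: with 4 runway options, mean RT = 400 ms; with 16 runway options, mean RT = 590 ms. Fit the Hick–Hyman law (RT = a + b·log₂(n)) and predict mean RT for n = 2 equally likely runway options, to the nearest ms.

305 ms

Solve the two-equation system in a and b:
  b = (590 − 400) / (log₂ 16 − log₂ 4) = 190 / (4 − 2) = 95 ms/bit
  a = 400 − 95 × 2 = 210 ms
Then RT(2) = 210 + 95 × log₂ 2 = 210 + 95 × 1 ≈ 305.000 ms.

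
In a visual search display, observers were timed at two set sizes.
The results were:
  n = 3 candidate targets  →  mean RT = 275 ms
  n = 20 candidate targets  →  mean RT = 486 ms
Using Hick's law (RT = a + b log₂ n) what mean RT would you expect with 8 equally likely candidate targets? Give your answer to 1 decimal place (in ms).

384.1 ms

RT is linear in log₂ n, so two points fix the line:
  b = (486 − 275) / (log₂ 20 − log₂ 3) = 211 / (4.3219 − 1.5850) = 77.093 ms/bit
  a = 275 − 77.093 × 1.5850 = 152.811 ms
Then RT(8) = 152.811 + 77.093 × log₂ 8 = 152.811 + 77.093 × 3 ≈ 384.089 ms.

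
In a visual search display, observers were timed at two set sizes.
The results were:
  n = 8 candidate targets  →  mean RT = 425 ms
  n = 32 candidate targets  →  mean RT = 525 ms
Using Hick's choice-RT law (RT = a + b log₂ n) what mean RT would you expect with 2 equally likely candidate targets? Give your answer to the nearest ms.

With log₂ n on the abscissa the relation is linear; from the two conditions:
  b = (525 − 425) / (log₂ 32 − log₂ 8) = 100 / (5 − 3) = 50 ms/bit
  a = 425 − 50 × 3 = 275 ms
Then RT(2) = 275 + 50 × log₂ 2 = 275 + 50 × 1 ≈ 325.000 ms.

325 ms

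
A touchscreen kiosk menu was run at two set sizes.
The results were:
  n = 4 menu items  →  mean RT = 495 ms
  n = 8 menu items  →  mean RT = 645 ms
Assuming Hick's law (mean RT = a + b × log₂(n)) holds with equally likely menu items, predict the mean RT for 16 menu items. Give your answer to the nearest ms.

Fit slope and intercept:
  b = (645 − 495) / (log₂ 8 − log₂ 4) = 150 / (3 − 2) = 150 ms/bit
  a = 495 − 150 × 2 = 195 ms
Then RT(16) = 195 + 150 × log₂ 16 = 195 + 150 × 4 ≈ 795.000 ms.

795 ms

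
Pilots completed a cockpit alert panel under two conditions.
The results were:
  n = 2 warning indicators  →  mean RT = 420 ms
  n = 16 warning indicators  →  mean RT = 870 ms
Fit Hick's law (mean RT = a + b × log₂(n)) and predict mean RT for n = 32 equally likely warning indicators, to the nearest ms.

Solve the two-equation system in a and b:
  b = (870 − 420) / (log₂ 16 − log₂ 2) = 450 / (4 − 1) = 150 ms/bit
  a = 420 − 150 × 1 = 270 ms
Then RT(32) = 270 + 150 × log₂ 32 = 270 + 150 × 5 ≈ 1020.000 ms.

1020 ms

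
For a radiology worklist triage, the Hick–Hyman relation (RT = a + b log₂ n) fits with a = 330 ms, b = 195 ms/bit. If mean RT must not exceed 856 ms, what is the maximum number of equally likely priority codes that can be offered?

195·log₂ n ≤ 856 − 330 = 526, giving log₂ n ≤ 2.6974 and n ≤ 6.486. The largest whole number is 6.

6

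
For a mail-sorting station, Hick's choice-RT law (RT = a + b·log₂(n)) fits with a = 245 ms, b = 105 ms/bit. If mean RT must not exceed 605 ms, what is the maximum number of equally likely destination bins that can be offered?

10

Set 245 + 105·log₂ n ≤ 605 → log₂ n ≤ (605 − 245)/105 = 3.4286.
So n ≤ 2^3.4286 = 10.767; the largest integer n is 10.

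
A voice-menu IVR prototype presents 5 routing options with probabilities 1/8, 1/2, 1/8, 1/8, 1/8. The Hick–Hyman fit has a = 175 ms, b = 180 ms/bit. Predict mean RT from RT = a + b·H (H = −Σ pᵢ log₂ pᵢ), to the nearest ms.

Each term −pᵢ log₂ pᵢ: 0.125·3 + 0.5·1 + 0.125·3 + 0.125·3 + 0.125·3; summed, H = 2.000 bits.
Mean RT = a + bH = 175 + 180·2.000 = 535.00 ms.

535 ms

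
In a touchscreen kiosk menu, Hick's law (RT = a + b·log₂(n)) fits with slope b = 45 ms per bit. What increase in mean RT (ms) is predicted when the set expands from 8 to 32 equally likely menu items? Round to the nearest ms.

Only the slope matters, since a is common to both: ΔRT = b·log₂(n₂/n₁).
log₂(32) − log₂(8) = log₂(32/8) = log₂(4) = 2.
ΔRT = 45 × 2.0000 = 90.000 ms.

90 ms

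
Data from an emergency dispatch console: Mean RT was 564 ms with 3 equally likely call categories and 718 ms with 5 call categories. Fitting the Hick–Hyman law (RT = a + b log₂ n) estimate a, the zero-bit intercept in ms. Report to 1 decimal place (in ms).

232.8 ms

The slope on a log₂ axis is (718 − 564) / (2.3219 − 1.5850) = 208.965 ms/bit.
a = RT₁ − b·log₂ n₁ = 564 − 208.965 × 1.5850 = 232.798 ms.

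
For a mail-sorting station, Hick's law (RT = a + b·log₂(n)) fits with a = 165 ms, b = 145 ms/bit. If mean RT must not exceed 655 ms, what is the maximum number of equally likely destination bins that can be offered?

Information budget: (655 − 165)/145 = 3.3793 bits, so n ≤ 2^3.3793 = 10.406 → at most 10.

10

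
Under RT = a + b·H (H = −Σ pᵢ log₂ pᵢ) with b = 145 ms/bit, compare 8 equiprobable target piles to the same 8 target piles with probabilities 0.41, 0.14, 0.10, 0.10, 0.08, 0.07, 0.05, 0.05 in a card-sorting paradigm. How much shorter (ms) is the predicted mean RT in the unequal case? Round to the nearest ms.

Equiprobable entropy H₀ = log₂ 8 = 3.0000 bits.
Skewed entropy H = −Σ pᵢ log₂ pᵢ = 2.5811 bits.
ΔRT = b·(H₀ − H) = 145 × 0.4189 = 60.74 ms.

61 ms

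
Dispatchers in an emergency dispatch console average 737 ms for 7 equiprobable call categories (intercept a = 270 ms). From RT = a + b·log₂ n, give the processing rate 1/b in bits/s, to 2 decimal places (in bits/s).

6.01 bits/s

b = (737 − 270)/log₂ 7 = 467/2.8074 = 166.349 ms per bit = 0.16635 s/bit; the reciprocal is 6.011 bits/s.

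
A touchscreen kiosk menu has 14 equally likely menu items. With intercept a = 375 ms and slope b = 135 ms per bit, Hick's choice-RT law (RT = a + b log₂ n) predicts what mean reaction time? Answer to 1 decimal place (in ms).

log₂(14) = 3.8074 bits, so RT = 375 + 135 × 3.8074 ≈ 888.993 ms.

889.0 ms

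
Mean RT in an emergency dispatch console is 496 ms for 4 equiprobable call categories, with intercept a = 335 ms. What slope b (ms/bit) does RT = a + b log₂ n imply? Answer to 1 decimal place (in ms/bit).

log₂(4) = 2 bits.
b = (RT − a)/log₂ n = (496 − 335) / 2 = 80.500 ms/bit.

80.5 ms/bit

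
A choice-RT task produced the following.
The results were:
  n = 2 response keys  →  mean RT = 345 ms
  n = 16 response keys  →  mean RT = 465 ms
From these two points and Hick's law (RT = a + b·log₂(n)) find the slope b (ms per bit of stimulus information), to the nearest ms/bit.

40 ms/bit

b = (RT₂ − RT₁)/(log₂ n₂ − log₂ n₁) = (465 − 345)/(4 − 1) = 40 ms/bit.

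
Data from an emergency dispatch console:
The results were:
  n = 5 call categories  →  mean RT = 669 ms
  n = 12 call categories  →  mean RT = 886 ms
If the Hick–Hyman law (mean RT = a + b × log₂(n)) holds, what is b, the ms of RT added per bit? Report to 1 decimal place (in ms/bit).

Slope: b = (886 − 669) / (log₂ 12 − log₂ 5) = 217/1.2630 = 171.808 ms/bit.

171.8 ms/bit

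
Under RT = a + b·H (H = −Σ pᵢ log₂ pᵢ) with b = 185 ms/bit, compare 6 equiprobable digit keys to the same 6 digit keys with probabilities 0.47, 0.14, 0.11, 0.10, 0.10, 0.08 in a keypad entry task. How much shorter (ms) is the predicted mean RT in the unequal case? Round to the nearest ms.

68 ms

Equiprobable entropy H₀ = log₂ 6 = 2.5850 bits.
Skewed entropy H = −Σ pᵢ log₂ pᵢ = 2.2152 bits.
ΔRT = b·(H₀ − H) = 185 × 0.3697 = 68.40 ms.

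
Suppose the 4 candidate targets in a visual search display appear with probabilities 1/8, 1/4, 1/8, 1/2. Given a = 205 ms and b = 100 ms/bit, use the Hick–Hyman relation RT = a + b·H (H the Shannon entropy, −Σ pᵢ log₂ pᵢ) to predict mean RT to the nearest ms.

Each term −pᵢ log₂ pᵢ: 0.125·3 + 0.25·2 + 0.125·3 + 0.5·1; summed, H = 1.750 bits.
Mean RT = a + bH = 205 + 100·1.750 = 380.00 ms.

380 ms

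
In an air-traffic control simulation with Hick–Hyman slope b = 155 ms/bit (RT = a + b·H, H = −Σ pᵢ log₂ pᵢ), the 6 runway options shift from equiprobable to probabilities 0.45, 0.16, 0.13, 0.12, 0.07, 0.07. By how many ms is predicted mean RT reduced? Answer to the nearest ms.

Equiprobable entropy H₀ = log₂ 6 = 2.5850 bits.
Skewed entropy H = −Σ pᵢ log₂ pᵢ = 2.2282 bits.
ΔRT = b·(H₀ − H) = 155 × 0.3567 = 55.29 ms.

55 ms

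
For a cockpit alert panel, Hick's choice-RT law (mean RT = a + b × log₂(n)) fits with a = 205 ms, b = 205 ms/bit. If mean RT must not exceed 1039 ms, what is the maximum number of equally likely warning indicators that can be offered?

Information budget: (1039 − 205)/205 = 4.0683 bits, so n ≤ 2^4.0683 = 16.776 → at most 16.

16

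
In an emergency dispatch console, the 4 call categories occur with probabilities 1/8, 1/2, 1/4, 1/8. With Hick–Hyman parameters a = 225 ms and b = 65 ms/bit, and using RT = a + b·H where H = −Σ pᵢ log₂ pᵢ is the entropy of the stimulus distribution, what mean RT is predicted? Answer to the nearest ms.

Each term −pᵢ log₂ pᵢ: 0.125·3 + 0.5·1 + 0.25·2 + 0.125·3; summed, H = 1.750 bits.
Mean RT = a + bH = 225 + 65·1.750 = 338.75 ms.

339 ms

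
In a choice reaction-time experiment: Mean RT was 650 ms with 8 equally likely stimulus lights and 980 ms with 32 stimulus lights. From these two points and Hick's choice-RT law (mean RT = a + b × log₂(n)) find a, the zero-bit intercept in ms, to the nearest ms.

155 ms

Slope: b = (980 − 650) / (log₂ 32 − log₂ 8) = 330/2.0000 = 165 ms/bit.
Intercept: a = 650 − 165·log₂(8) = 155.000 ms.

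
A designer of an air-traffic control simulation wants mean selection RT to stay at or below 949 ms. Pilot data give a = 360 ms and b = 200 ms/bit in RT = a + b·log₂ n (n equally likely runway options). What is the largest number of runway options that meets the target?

7

Information budget: (949 − 360)/200 = 2.9450 bits, so n ≤ 2^2.9450 = 7.701 → at most 7.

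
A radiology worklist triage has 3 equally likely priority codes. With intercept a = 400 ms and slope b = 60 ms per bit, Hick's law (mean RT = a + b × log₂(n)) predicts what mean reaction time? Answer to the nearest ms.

log₂(3) = 1.5850 bits, so RT = 400 + 60 × 1.5850 ≈ 495.098 ms.

495 ms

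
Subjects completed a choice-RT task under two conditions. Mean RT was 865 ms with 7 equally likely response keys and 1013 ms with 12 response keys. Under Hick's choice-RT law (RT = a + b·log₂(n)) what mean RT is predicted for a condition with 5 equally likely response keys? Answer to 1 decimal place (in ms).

772.6 ms

Fit slope and intercept:
  b = (1013 − 865) / (log₂ 12 − log₂ 7) = 148 / (3.5850 − 2.8074) = 190.327 ms/bit
  a = 865 − 190.327 × 2.8074 = 330.684 ms
Then RT(5) = 330.684 + 190.327 × log₂ 5 = 330.684 + 190.327 × 2.3219 ≈ 772.610 ms.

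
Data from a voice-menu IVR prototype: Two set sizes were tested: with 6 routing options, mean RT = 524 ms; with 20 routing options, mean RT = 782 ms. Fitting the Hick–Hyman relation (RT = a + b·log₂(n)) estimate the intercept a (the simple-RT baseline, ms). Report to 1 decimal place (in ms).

140.0 ms

Slope: b = (782 − 524) / (log₂ 20 − log₂ 6) = 258/1.7370 = 148.535 ms/bit.
a = RT₁ − b·log₂ n₁ = 524 − 148.535 × 2.5850 = 140.043 ms.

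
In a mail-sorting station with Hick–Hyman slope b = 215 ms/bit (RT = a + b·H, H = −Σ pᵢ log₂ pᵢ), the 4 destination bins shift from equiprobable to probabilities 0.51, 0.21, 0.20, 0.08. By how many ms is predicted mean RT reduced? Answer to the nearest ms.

59 ms

The RT saving is b·ΔH. Equiprobable H₀ = log₂(4) = 2.0000 bits; with the given probabilities H = 1.7241 bits.
b·(H₀ − H) = 215 × (2.0000 − 1.7241) = 59.31 ms.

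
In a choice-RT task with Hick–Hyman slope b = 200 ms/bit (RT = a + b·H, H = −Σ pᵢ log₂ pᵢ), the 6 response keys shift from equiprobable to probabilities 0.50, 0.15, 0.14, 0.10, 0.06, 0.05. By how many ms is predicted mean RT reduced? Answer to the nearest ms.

97 ms

The RT saving is b·ΔH. Equiprobable H₀ = log₂(6) = 2.5850 bits; with the given probabilities H = 2.0995 bits.
b·(H₀ − H) = 200 × (2.5850 − 2.0995) = 97.10 ms.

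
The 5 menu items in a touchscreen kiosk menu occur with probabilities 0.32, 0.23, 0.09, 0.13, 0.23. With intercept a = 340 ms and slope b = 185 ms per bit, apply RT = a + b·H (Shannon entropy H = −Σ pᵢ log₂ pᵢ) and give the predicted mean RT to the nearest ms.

H = 0.32·log₂(1/0.32) + 0.23·log₂(1/0.23) + 0.09·log₂(1/0.09) + 0.13·log₂(1/0.13) + 0.23·log₂(1/0.23) = 2.1967 bits.
RT = 340 + 185 × 2.1967 = 746.38 ms.

746 ms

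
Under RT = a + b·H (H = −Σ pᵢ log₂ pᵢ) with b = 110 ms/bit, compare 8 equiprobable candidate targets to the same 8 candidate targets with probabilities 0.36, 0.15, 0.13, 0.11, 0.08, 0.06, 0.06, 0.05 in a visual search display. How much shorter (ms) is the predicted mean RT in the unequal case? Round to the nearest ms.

36 ms

The RT saving is b·ΔH. Equiprobable H₀ = log₂(8) = 3.0000 bits; with the given probabilities H = 2.6688 bits.
b·(H₀ − H) = 110 × (3.0000 − 2.6688) = 36.44 ms.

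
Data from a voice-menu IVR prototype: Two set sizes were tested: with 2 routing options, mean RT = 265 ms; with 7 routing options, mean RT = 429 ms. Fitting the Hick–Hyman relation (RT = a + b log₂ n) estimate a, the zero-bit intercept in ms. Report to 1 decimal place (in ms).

174.3 ms

b = (RT₂ − RT₁)/(log₂ n₂ − log₂ n₁) = (429 − 265)/(2.8074 − 1) = 90.740 ms/bit.
Intercept: a = 265 − 90.740·log₂(2) = 174.260 ms.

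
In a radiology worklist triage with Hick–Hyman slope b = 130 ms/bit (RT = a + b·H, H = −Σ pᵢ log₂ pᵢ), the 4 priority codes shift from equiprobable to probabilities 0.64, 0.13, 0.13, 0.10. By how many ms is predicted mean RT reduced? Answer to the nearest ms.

64 ms

Equiprobable entropy H₀ = log₂ 4 = 2.0000 bits.
Skewed entropy H = −Σ pᵢ log₂ pᵢ = 1.5095 bits.
ΔRT = b·(H₀ − H) = 130 × 0.4905 = 63.76 ms.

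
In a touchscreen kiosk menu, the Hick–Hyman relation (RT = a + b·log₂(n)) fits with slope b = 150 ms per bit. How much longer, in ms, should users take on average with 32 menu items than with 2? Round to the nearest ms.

600 ms

Only the slope matters, since a is common to both: ΔRT = b·log₂(n₂/n₁).
log₂(32) − log₂(2) = log₂(32/2) = log₂(16) = 4.
ΔRT = 150 × 4.0000 = 600.000 ms.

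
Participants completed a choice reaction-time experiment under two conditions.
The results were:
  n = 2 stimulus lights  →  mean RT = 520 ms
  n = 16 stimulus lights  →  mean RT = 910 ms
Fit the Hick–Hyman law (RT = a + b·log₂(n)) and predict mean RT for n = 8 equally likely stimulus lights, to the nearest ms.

RT is linear in log₂ n, so two points fix the line:
  b = (910 − 520) / (log₂ 16 − log₂ 2) = 390 / (4 − 1) = 130 ms/bit
  a = 520 − 130 × 1 = 390 ms
Then RT(8) = 390 + 130 × log₂ 8 = 390 + 130 × 3 ≈ 780.000 ms.

780 ms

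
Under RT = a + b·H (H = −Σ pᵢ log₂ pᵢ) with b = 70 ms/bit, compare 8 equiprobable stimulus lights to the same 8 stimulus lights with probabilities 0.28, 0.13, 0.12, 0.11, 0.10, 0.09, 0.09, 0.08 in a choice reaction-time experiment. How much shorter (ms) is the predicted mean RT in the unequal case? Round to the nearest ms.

10 ms

Equiprobable entropy H₀ = log₂ 8 = 3.0000 bits.
Skewed entropy H = −Σ pᵢ log₂ pᵢ = 2.8632 bits.
ΔRT = b·(H₀ − H) = 70 × 0.1368 = 9.57 ms.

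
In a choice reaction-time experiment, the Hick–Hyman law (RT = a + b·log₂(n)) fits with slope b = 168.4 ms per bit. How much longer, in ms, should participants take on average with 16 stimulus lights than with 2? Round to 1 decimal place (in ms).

505.2 ms

ΔRT = (a + b log₂ n₂) − (a + b log₂ n₁) = b·(log₂ n₂ − log₂ n₁).
log₂(16) − log₂(2) = log₂(16/2) = log₂(8) = 3.
ΔRT = 168.4 × 3.0000 = 505.200 ms.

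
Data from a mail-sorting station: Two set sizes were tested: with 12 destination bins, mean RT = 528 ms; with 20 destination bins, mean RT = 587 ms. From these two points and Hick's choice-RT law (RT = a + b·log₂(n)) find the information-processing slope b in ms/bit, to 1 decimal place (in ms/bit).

80.1 ms/bit

Slope: b = (587 − 528) / (log₂ 20 − log₂ 12) = 59/0.7370 = 80.058 ms/bit.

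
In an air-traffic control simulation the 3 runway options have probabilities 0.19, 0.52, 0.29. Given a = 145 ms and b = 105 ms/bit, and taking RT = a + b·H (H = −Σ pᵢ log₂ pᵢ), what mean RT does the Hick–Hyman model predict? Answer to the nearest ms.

Entropy contributions −pᵢ log₂ pᵢ: 0.4552, 0.4906, 0.5179; sum H = 1.4637 bits.
RT = a + bH = 145 + 105·1.4637 = 298.69 ms.

299 ms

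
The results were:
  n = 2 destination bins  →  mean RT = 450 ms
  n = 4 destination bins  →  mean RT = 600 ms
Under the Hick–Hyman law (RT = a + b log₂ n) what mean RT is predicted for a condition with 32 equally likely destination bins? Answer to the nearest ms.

1050 ms

Fit slope and intercept:
  b = (600 − 450) / (log₂ 4 − log₂ 2) = 150 / (2 − 1) = 150 ms/bit
  a = 450 − 150 × 1 = 300 ms
Then RT(32) = 300 + 150 × log₂ 32 = 300 + 150 × 5 ≈ 1050.000 ms.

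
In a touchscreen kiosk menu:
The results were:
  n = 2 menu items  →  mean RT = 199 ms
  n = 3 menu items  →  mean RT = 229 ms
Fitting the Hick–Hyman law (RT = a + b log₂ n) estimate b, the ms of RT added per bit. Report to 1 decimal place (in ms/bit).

51.3 ms/bit

Slope: b = (229 − 199) / (log₂ 3 − log₂ 2) = 30/0.5850 = 51.285 ms/bit.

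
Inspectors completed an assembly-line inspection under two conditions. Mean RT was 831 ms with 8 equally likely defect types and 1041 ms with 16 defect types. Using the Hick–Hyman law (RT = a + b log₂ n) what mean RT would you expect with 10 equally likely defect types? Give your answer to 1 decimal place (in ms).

898.6 ms

RT is linear in log₂ n, so two points fix the line:
  b = (1041 − 831) / (log₂ 16 − log₂ 8) = 210 / (4 − 3) = 210.000 ms/bit
  a = 831 − 210.000 × 3 = 201.000 ms
Then RT(10) = 201.000 + 210.000 × log₂ 10 = 201.000 + 210.000 × 3.3219 ≈ 898.605 ms.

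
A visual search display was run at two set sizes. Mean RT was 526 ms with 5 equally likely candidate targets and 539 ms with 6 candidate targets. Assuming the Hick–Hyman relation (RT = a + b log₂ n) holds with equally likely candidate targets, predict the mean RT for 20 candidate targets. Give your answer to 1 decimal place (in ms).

624.8 ms

Solve the two-equation system in a and b:
  b = (539 − 526) / (log₂ 6 − log₂ 5) = 13 / (2.5850 − 2.3219) = 49.423 ms/bit
  a = 526 − 49.423 × 2.3219 = 411.243 ms
Then RT(20) = 411.243 + 49.423 × log₂ 20 = 411.243 + 49.423 × 4.3219 ≈ 624.846 ms.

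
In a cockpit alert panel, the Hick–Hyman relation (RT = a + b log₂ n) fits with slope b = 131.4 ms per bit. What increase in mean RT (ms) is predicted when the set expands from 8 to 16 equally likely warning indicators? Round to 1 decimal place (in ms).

The intercept a cancels: ΔRT = b·(log₂ n₂ − log₂ n₁) = b·log₂(n₂/n₁).
log₂(16) − log₂(8) = log₂(16/8) = log₂(2) = 1.
ΔRT = 131.4 × 1.0000 = 131.400 ms.

131.4 ms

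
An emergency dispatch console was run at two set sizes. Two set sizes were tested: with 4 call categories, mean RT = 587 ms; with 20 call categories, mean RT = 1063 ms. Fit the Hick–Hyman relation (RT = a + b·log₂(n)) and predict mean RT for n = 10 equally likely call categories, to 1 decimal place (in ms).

858.0 ms

Fit slope and intercept:
  b = (1063 − 587) / (log₂ 20 − log₂ 4) = 476 / (4.3219 − 2) = 205.002 ms/bit
  a = 587 − 205.002 × 2 = 176.996 ms
Then RT(10) = 176.996 + 205.002 × log₂ 10 = 176.996 + 205.002 × 3.3219 ≈ 857.998 ms.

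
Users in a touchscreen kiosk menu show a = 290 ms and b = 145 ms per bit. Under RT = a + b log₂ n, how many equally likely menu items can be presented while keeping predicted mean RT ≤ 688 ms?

6

145·log₂ n ≤ 688 − 290 = 398, giving log₂ n ≤ 2.7448 and n ≤ 6.703. The largest whole number is 6.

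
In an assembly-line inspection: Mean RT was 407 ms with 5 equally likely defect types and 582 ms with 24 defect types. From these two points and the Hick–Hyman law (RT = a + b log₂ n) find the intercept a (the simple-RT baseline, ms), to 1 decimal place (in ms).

Slope: b = (582 − 407) / (log₂ 24 − log₂ 5) = 175/2.2630 = 77.330 ms/bit.
Intercept: a = 407 − 77.330·log₂(5) = 227.446 ms.

227.4 ms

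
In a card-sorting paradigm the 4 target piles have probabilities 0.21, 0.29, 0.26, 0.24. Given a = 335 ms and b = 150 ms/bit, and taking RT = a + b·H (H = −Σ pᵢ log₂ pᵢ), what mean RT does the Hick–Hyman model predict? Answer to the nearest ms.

H = 0.21·log₂(1/0.21) + 0.29·log₂(1/0.29) + 0.26·log₂(1/0.26) + 0.24·log₂(1/0.24) = 1.9901 bits.
RT = 335 + 150 × 1.9901 = 633.52 ms.

634 ms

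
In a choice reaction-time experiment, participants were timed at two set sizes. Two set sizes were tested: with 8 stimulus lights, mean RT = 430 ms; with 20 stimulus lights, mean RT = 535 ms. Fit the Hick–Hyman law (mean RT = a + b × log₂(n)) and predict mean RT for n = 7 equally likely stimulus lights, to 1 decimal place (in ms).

RT is linear in log₂ n, so two points fix the line:
  b = (535 − 430) / (log₂ 20 − log₂ 8) = 105 / (4.3219 − 3) = 79.429 ms/bit
  a = 430 − 79.429 × 3 = 191.712 ms
Then RT(7) = 191.712 + 79.429 × log₂ 7 = 191.712 + 79.429 × 2.8074 ≈ 414.698 ms.

414.7 ms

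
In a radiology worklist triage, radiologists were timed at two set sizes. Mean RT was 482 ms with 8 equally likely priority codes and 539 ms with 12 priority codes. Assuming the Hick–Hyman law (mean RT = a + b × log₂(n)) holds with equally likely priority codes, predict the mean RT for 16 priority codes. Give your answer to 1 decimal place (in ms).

Fit slope and intercept:
  b = (539 − 482) / (log₂ 12 − log₂ 8) = 57 / (3.5850 − 3) = 97.442 ms/bit
  a = 482 − 97.442 × 3 = 189.674 ms
Then RT(16) = 189.674 + 97.442 × log₂ 16 = 189.674 + 97.442 × 4 ≈ 579.442 ms.

579.4 ms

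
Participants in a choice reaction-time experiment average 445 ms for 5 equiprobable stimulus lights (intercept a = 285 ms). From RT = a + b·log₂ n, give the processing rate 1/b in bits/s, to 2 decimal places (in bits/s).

Choice component = 445 − 285 = 160 ms over log₂(5) = 2.3219 bits.
b = 160 / 2.3219 = 68.908 ms/bit, so 1/b = 14.512 bits/s.

14.51 bits/s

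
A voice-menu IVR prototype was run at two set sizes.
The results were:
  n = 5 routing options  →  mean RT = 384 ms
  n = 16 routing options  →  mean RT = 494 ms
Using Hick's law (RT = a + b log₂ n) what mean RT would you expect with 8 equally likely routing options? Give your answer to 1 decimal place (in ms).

Fit slope and intercept:
  b = (494 − 384) / (log₂ 16 − log₂ 5) = 110 / (4 − 2.3219) = 65.551 ms/bit
  a = 384 − 65.551 × 2.3219 = 231.794 ms
Then RT(8) = 231.794 + 65.551 × log₂ 8 = 231.794 + 65.551 × 3 ≈ 428.449 ms.

428.4 ms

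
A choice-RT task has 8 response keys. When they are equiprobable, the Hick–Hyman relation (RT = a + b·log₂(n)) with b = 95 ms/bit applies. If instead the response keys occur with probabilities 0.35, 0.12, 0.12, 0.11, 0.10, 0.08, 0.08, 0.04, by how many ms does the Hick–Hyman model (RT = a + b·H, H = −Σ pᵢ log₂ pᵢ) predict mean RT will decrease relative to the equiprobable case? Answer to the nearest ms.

Equiprobable entropy H₀ = log₂ 8 = 3.0000 bits.
Skewed entropy H = −Σ pᵢ log₂ pᵢ = 2.7155 bits.
ΔRT = b·(H₀ − H) = 95 × 0.2845 = 27.03 ms.

27 ms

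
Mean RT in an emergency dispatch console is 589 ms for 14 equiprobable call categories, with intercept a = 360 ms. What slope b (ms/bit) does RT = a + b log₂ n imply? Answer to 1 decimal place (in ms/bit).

log₂(14) = 3.8074 bits.
b = (RT − a)/log₂ n = (589 − 360) / 3.8074 = 60.147 ms/bit.

60.1 ms/bit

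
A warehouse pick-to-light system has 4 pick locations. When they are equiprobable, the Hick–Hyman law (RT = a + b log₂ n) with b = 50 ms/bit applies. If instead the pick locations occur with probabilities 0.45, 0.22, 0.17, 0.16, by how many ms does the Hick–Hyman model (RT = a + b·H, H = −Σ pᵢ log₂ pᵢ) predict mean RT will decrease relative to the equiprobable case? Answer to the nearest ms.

Equiprobable entropy H₀ = log₂ 4 = 2.0000 bits.
Skewed entropy H = −Σ pᵢ log₂ pᵢ = 1.8566 bits.
ΔRT = b·(H₀ − H) = 50 × 0.1434 = 7.17 ms.

7 ms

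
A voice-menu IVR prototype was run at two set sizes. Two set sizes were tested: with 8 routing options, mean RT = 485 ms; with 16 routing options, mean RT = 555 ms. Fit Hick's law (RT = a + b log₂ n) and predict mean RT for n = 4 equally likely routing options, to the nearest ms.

RT is linear in log₂ n, so two points fix the line:
  b = (555 − 485) / (log₂ 16 − log₂ 8) = 70 / (4 − 3) = 70 ms/bit
  a = 485 − 70 × 3 = 275 ms
Then RT(4) = 275 + 70 × log₂ 4 = 275 + 70 × 2 ≈ 415.000 ms.

415 ms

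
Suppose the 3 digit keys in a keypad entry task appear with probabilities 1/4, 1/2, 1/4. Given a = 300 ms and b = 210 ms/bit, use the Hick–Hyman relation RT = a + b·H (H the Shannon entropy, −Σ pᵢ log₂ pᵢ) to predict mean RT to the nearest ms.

Each term −pᵢ log₂ pᵢ: 0.25·2 + 0.5·1 + 0.25·2; summed, H = 1.500 bits.
Mean RT = a + bH = 300 + 210·1.500 = 615.00 ms.

615 ms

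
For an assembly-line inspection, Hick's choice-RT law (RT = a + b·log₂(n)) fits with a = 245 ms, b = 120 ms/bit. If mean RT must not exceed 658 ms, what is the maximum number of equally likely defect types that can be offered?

Information budget: (658 − 245)/120 = 3.4417 bits, so n ≤ 2^3.4417 = 10.865 → at most 10.

10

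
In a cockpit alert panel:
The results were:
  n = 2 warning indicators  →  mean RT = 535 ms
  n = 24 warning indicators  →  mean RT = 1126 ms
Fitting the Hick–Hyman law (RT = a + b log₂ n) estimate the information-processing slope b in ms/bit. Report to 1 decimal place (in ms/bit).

164.9 ms/bit

b = (RT₂ − RT₁)/(log₂ n₂ − log₂ n₁) = (1126 − 535)/(4.5850 − 1) = 164.855 ms/bit.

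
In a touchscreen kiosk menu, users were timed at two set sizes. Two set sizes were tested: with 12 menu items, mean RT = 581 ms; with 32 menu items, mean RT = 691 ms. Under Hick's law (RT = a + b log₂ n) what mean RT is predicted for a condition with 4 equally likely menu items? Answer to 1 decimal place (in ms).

RT is linear in log₂ n, so two points fix the line:
  b = (691 − 581) / (log₂ 32 − log₂ 12) = 110 / (5 − 3.5850) = 77.736 ms/bit
  a = 581 − 77.736 × 3.5850 = 302.318 ms
Then RT(4) = 302.318 + 77.736 × log₂ 4 = 302.318 + 77.736 × 2 ≈ 457.791 ms.

457.8 ms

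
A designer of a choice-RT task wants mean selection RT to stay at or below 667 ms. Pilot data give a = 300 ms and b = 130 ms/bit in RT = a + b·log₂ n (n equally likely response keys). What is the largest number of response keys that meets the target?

7

Information budget: (667 − 300)/130 = 2.8231 bits, so n ≤ 2^2.8231 = 7.077 → at most 7.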